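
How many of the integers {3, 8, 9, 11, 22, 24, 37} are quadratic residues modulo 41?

3

(3/41) = -1 → non-residue.
(8/41) = +1 → QR.
(9/41) = +1 → QR.
(11/41) = -1 → non-residue.
(22/41) = -1 → non-residue.
(24/41) = -1 → non-residue.
(37/41) = +1 → QR.
Total quadratic residues among the 7: 3.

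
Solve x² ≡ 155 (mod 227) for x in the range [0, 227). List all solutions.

90, 137

Since 227 ≡ 3 (mod 4), a square root of 155 is 155^((227+1)/4) = 155^57 mod 227.
Repeated squaring: 155^2≡190, 155^4≡7, 155^8≡49, 155^16≡131, 155^32≡136 (mod 227).
155^57 = 155^(32+16+8+1) ≡ 90 (mod 227).
Check: 90² = 8100 ≡ 155 (mod 227). The two roots are 90 and 137.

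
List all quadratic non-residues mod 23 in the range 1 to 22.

Square k = 1,…,11 (k and 23−k give the same square):
1²=1, 2²=4, 3²=9, 4²=16, 5²≡2, 6²≡13, 7²≡3, 8²≡18, 9²≡12, 10²≡8, 11²≡6 (mod 23).
The residues are {1, 2, 3, 4, 6, 8, 9, 12, 13, 16, 18}; the non-residues are the remaining 11 nonzero classes.

5, 7, 10, 11, 14, 15, 17, 19, 20, 21, 22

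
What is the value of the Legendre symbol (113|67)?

-1

First reduce: 113 ≡ 46 (mod 67).
Pull out 2: since 67 ≡ 3 (mod 8), (2/67) = -1.
Reciprocity: 23 ≡ 3 and 67 ≡ 3 (mod 4), so (23/67) = −(67/23).
Reduce top mod 23: now compute (21/23).
Reciprocity: 21 ≡ 1 and 23 ≡ 3 (mod 4), so (21/23) = +(23/21).
Reduce top mod 21: now compute (2/21).
Pull out 2: since 21 ≡ 5 (mod 8), (2/21) = -1.
Reached (1/21) = 1. Collecting the sign flips along the way, the symbol is -1.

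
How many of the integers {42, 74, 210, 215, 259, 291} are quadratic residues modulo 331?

4

(42/331) = -1 → non-residue.
(74/331) = +1 → QR.
(210/331) = -1 → non-residue.
(215/331) = +1 → QR.
(259/331) = +1 → QR.
(291/331) = +1 → QR.
Total quadratic residues among the 6: 4.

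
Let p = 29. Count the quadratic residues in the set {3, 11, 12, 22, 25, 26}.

2

(3/29) = -1 → non-residue.
(11/29) = -1 → non-residue.
(12/29) = -1 → non-residue.
(22/29) = +1 → QR.
(25/29) = +1 → QR.
(26/29) = -1 → non-residue.
Total quadratic residues among the 6: 2.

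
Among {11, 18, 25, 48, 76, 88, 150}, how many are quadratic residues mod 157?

(11/157) = +1 → QR.
(18/157) = -1 → non-residue.
(25/157) = +1 → QR.
(48/157) = +1 → QR.
(76/157) = +1 → QR.
(88/157) = -1 → non-residue.
(150/157) = -1 → non-residue.
Total quadratic residues among the 7: 4.

4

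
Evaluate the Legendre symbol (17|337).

-1

Reciprocity: 17 ≡ 1 and 337 ≡ 1 (mod 4), so (17/337) = +(337/17).
Reduce top mod 17: now compute (14/17).
Pull out 2: since 17 ≡ 1 (mod 8), (2/17) = +1.
Reciprocity: 7 ≡ 3 and 17 ≡ 1 (mod 4), so (7/17) = +(17/7).
Reduce top mod 7: now compute (3/7).
Reciprocity: 3 ≡ 3 and 7 ≡ 3 (mod 4), so (3/7) = −(7/3).
Reduce top mod 3: now compute (1/3).
Reached (1/3) = 1. Collecting the sign flips along the way, the symbol is -1.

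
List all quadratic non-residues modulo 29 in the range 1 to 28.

Square k = 1,…,14 (k and 29−k give the same square):
1²=1, 2²=4, 3²=9, 4²=16, 5²=25, 6²≡7, 7²≡20, 8²≡6, 9²≡23, 10²≡13, 11²≡5, 12²≡28, 13²≡24, 14²≡22 (mod 29).
The residues are {1, 4, 5, 6, 7, 9, 13, 16, 20, 22, 23, 24, 25, 28}; the non-residues are the remaining 14 nonzero classes.

2, 3, 8, 10, 11, 12, 14, 15, 17, 18, 19, 21, 26, 27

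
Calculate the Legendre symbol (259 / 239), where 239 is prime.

First reduce: 259 ≡ 20 (mod 239).
Pull out 2^2: since 239 ≡ 7 (mod 8), (2/239) = +1, so (2/239)^2 = +1.
Reciprocity: 5 ≡ 1 and 239 ≡ 3 (mod 4), so (5/239) = +(239/5).
Reduce top mod 5: now compute (4/5).
Pull out 2^2: since 5 ≡ 5 (mod 8), (2/5) = -1, so (2/5)^2 = +1.
Reached (1/5) = 1. Collecting the sign flips along the way, the symbol is +1.

1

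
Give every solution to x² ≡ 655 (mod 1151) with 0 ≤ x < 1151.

Since 1151 ≡ 3 (mod 4), a square root of 655 is 655^((1151+1)/4) = 655^288 mod 1151.
Repeated squaring: 655^2≡853, 655^4≡177, 655^8≡252, 655^16≡199, 655^32≡467, 655^64≡550, 655^128≡938, 655^256≡480 (mod 1151).
655^288 = 655^(256+32) ≡ 866 (mod 1151).
Check: 866² = 749956 ≡ 655 (mod 1151). The two roots are 285 and 866.

285, 866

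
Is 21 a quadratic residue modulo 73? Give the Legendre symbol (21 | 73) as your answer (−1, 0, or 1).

-1

Reciprocity: 21 ≡ 1 and 73 ≡ 1 (mod 4), so (21/73) = +(73/21).
Reduce top mod 21: now compute (10/21).
Pull out 2: since 21 ≡ 5 (mod 8), (2/21) = -1.
Reciprocity: 5 ≡ 1 and 21 ≡ 1 (mod 4), so (5/21) = +(21/5).
Reduce top mod 5: now compute (1/5).
Reached (1/5) = 1. Collecting the sign flips along the way, the symbol is -1.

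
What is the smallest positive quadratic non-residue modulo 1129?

11

(2/1129) = +1, so 2 is a residue.
(3/1129) = +1, so 3 is a residue.
(4/1129) = +1, so 4 is a residue.
(5/1129) = +1, so 5 is a residue.
(6/1129) = +1, so 6 is a residue.
(7/1129) = +1, so 7 is a residue.
(8/1129) = +1, so 8 is a residue.
(9/1129) = +1, so 9 is a residue.
(10/1129) = +1, so 10 is a residue.
(11/1129) = −1, so 11 is the smallest positive non-residue mod 1129.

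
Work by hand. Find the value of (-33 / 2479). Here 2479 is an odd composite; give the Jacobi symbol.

First reduce: -33 ≡ 2446 (mod 2479).
Pull out 2: since 2479 ≡ 7 (mod 8), (2/2479) = +1.
Reciprocity: 1223 ≡ 3 and 2479 ≡ 3 (mod 4), so (1223/2479) = −(2479/1223).
Reduce top mod 1223: now compute (33/1223).
Reciprocity: 33 ≡ 1 and 1223 ≡ 3 (mod 4), so (33/1223) = +(1223/33).
Reduce top mod 33: now compute (2/33).
Pull out 2: since 33 ≡ 1 (mod 8), (2/33) = +1.
Reached (1/33) = 1. Collecting the sign flips along the way, the symbol is -1.

-1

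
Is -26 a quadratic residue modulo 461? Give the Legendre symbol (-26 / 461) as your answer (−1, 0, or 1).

First reduce: -26 ≡ 435 (mod 461).
Reciprocity: 435 ≡ 3 and 461 ≡ 1 (mod 4), so (435/461) = +(461/435).
Reduce top mod 435: now compute (26/435).
Pull out 2: since 435 ≡ 3 (mod 8), (2/435) = -1.
Reciprocity: 13 ≡ 1 and 435 ≡ 3 (mod 4), so (13/435) = +(435/13).
Reduce top mod 13: now compute (6/13).
Pull out 2: since 13 ≡ 5 (mod 8), (2/13) = -1.
Reciprocity: 3 ≡ 3 and 13 ≡ 1 (mod 4), so (3/13) = +(13/3).
Reduce top mod 3: now compute (1/3).
Reached (1/3) = 1. Collecting the sign flips along the way, the symbol is +1.

1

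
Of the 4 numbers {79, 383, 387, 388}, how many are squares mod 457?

(79/457) = +1 → QR.
(383/457) = -1 → non-residue.
(387/457) = -1 → non-residue.
(388/457) = -1 → non-residue.
Total quadratic residues among the 4: 1.

1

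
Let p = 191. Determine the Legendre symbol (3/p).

1

Reciprocity: 3 ≡ 3 and 191 ≡ 3 (mod 4), so (3/191) = −(191/3).
Reduce top mod 3: now compute (2/3).
Pull out 2: since 3 ≡ 3 (mod 8), (2/3) = -1.
Reached (1/3) = 1. Collecting the sign flips along the way, the symbol is +1.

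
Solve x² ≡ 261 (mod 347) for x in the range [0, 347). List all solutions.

Since 347 ≡ 3 (mod 4), a square root of 261 is 261^((347+1)/4) = 261^87 mod 347.
Repeated squaring: 261^2≡109, 261^4≡83, 261^8≡296, 261^16≡172, 261^32≡89, 261^64≡287 (mod 347).
261^87 = 261^(64+16+4+2+1) ≡ 126 (mod 347).
Check: 126² = 15876 ≡ 261 (mod 347). The two roots are 126 and 221.

126, 221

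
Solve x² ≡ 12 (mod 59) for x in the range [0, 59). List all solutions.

Since 59 ≡ 3 (mod 4), a square root of 12 is 12^((59+1)/4) = 12^15 mod 59.
Repeated squaring: 12^2≡26, 12^4≡27, 12^8≡21 (mod 59).
12^15 = 12^(8+4+2+1) ≡ 22 (mod 59).
Check: 22² = 484 ≡ 12 (mod 59). The two roots are 22 and 37.

22, 37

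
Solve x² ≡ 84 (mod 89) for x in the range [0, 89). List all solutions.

89 ≡ 1 (mod 4), so we find a root by search.
Trying successive values, 23² = 529 ≡ 84 (mod 89). The other root is 89 − 23 = 66.

23, 66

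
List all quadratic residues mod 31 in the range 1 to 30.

1, 2, 4, 5, 7, 8, 9, 10, 14, 16, 18, 19, 20, 25, 28

Square k = 1,…,15 (k and 31−k give the same square):
1²=1, 2²=4, 3²=9, 4²=16, 5²=25, 6²≡5, 7²≡18, 8²≡2, 9²≡19, 10²≡7, 11²≡28, 12²≡20, 13²≡14, 14²≡10, 15²≡8 (mod 31).
So the quadratic residues mod 31 are {1, 2, 4, 5, 7, 8, 9, 10, 14, 16, 18, 19, 20, 25, 28}.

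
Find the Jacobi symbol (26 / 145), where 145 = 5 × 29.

-1

Pull out 2: since 145 ≡ 1 (mod 8), (2/145) = +1.
Reciprocity: 13 ≡ 1 and 145 ≡ 1 (mod 4), so (13/145) = +(145/13).
Reduce top mod 13: now compute (2/13).
Pull out 2: since 13 ≡ 5 (mod 8), (2/13) = -1.
Reached (1/13) = 1. Collecting the sign flips along the way, the symbol is -1.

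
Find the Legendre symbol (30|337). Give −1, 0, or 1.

Pull out 2: since 337 ≡ 1 (mod 8), (2/337) = +1.
Reciprocity: 15 ≡ 3 and 337 ≡ 1 (mod 4), so (15/337) = +(337/15).
Reduce top mod 15: now compute (7/15).
Reciprocity: 7 ≡ 3 and 15 ≡ 3 (mod 4), so (7/15) = −(15/7).
Reduce top mod 7: now compute (1/7).
Reached (1/7) = 1. Collecting the sign flips along the way, the symbol is -1.

-1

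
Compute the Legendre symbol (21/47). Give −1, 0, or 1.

Reciprocity: 21 ≡ 1 and 47 ≡ 3 (mod 4), so (21/47) = +(47/21).
Reduce top mod 21: now compute (5/21).
Reciprocity: 5 ≡ 1 and 21 ≡ 1 (mod 4), so (5/21) = +(21/5).
Reduce top mod 5: now compute (1/5).
Reached (1/5) = 1. Collecting the sign flips along the way, the symbol is +1.

1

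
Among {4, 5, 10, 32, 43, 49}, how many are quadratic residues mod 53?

4

(4/53) = +1 → QR.
(5/53) = -1 → non-residue.
(10/53) = +1 → QR.
(32/53) = -1 → non-residue.
(43/53) = +1 → QR.
(49/53) = +1 → QR.
Total quadratic residues among the 6: 4.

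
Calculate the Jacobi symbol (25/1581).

1

Reciprocity: 25 ≡ 1 and 1581 ≡ 1 (mod 4), so (25/1581) = +(1581/25).
Reduce top mod 25: now compute (6/25).
Pull out 2: since 25 ≡ 1 (mod 8), (2/25) = +1.
Reciprocity: 3 ≡ 3 and 25 ≡ 1 (mod 4), so (3/25) = +(25/3).
Reduce top mod 3: now compute (1/3).
Reached (1/3) = 1. Collecting the sign flips along the way, the symbol is +1.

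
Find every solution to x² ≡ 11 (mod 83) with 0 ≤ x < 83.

Since 83 ≡ 3 (mod 4), a square root of 11 is 11^((83+1)/4) = 11^21 mod 83.
Repeated squaring: 11^2≡38, 11^4≡33, 11^8≡10, 11^16≡17 (mod 83).
11^21 = 11^(16+4+1) ≡ 29 (mod 83).
Check: 29² = 841 ≡ 11 (mod 83). The two roots are 29 and 54.

29, 54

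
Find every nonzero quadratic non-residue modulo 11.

Square k = 1,…,5 (k and 11−k give the same square):
1²=1, 2²=4, 3²=9, 4²≡5, 5²≡3 (mod 11).
The residues are {1, 3, 4, 5, 9}; the non-residues are the remaining 5 nonzero classes.

2, 6, 7, 8, 10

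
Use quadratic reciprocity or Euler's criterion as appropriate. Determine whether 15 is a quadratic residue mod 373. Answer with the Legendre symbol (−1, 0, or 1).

Euler's criterion: (15/373) ≡ 15^186 (mod 373).
15^2 ≡ 225 (mod 373)
15^4 ≡ 270 (mod 373)
15^8 ≡ 165 (mod 373)
15^16 ≡ 369 (mod 373)
15^32 ≡ 16 (mod 373)
15^64 ≡ 256 (mod 373)
15^128 ≡ 261 (mod 373)
15^186 = 15^(128+32+16+8+2) ≡ 372 (mod 373).
Result is 372 ≡ −1, so (15/373) = −1.

-1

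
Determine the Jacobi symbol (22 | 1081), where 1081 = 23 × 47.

1

Pull out 2: since 1081 ≡ 1 (mod 8), (2/1081) = +1.
Reciprocity: 11 ≡ 3 and 1081 ≡ 1 (mod 4), so (11/1081) = +(1081/11).
Reduce top mod 11: now compute (3/11).
Reciprocity: 3 ≡ 3 and 11 ≡ 3 (mod 4), so (3/11) = −(11/3).
Reduce top mod 3: now compute (2/3).
Pull out 2: since 3 ≡ 3 (mod 8), (2/3) = -1.
Reached (1/3) = 1. Collecting the sign flips along the way, the symbol is +1.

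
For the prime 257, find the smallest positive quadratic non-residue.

(2/257) = +1, so 2 is a residue.
(3/257) = −1, so 3 is the smallest positive non-residue mod 257.

3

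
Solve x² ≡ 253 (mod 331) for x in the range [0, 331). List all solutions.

Since 331 ≡ 3 (mod 4), a square root of 253 is 253^((331+1)/4) = 253^83 mod 331.
Repeated squaring: 253^2≡126, 253^4≡319, 253^8≡144, 253^16≡214, 253^32≡118, 253^64≡22 (mod 331).
253^83 = 253^(64+16+2+1) ≡ 266 (mod 331).
Check: 266² = 70756 ≡ 253 (mod 331). The two roots are 65 and 266.

65, 266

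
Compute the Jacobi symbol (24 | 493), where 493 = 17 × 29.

-1

Pull out 2^3: since 493 ≡ 5 (mod 8), (2/493) = -1, so (2/493)^3 = -1.
Reciprocity: 3 ≡ 3 and 493 ≡ 1 (mod 4), so (3/493) = +(493/3).
Reduce top mod 3: now compute (1/3).
Reached (1/3) = 1. Collecting the sign flips along the way, the symbol is -1.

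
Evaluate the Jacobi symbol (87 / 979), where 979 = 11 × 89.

-1

Reciprocity: 87 ≡ 3 and 979 ≡ 3 (mod 4), so (87/979) = −(979/87).
Reduce top mod 87: now compute (22/87).
Pull out 2: since 87 ≡ 7 (mod 8), (2/87) = +1.
Reciprocity: 11 ≡ 3 and 87 ≡ 3 (mod 4), so (11/87) = −(87/11).
Reduce top mod 11: now compute (10/11).
Pull out 2: since 11 ≡ 3 (mod 8), (2/11) = -1.
Reciprocity: 5 ≡ 1 and 11 ≡ 3 (mod 4), so (5/11) = +(11/5).
Reduce top mod 5: now compute (1/5).
Reached (1/5) = 1. Collecting the sign flips along the way, the symbol is -1.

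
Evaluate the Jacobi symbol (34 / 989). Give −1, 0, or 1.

Pull out 2: since 989 ≡ 5 (mod 8), (2/989) = -1.
Reciprocity: 17 ≡ 1 and 989 ≡ 1 (mod 4), so (17/989) = +(989/17).
Reduce top mod 17: now compute (3/17).
Reciprocity: 3 ≡ 3 and 17 ≡ 1 (mod 4), so (3/17) = +(17/3).
Reduce top mod 3: now compute (2/3).
Pull out 2: since 3 ≡ 3 (mod 8), (2/3) = -1.
Reached (1/3) = 1. Collecting the sign flips along the way, the symbol is +1.

1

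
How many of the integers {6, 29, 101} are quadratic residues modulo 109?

(6/109) = -1 → non-residue.
(29/109) = +1 → QR.
(101/109) = -1 → non-residue.
Total quadratic residues among the 3: 1.

1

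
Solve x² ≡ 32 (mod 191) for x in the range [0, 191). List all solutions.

Since 191 ≡ 3 (mod 4), a square root of 32 is 32^((191+1)/4) = 32^48 mod 191.
Repeated squaring: 32^2≡69, 32^4≡177, 32^8≡5, 32^16≡25, 32^32≡52 (mod 191).
32^48 = 32^(32+16) ≡ 154 (mod 191).
Check: 154² = 23716 ≡ 32 (mod 191). The two roots are 37 and 154.

37, 154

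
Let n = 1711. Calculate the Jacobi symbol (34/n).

Pull out 2: since 1711 ≡ 7 (mod 8), (2/1711) = +1.
Reciprocity: 17 ≡ 1 and 1711 ≡ 3 (mod 4), so (17/1711) = +(1711/17).
Reduce top mod 17: now compute (11/17).
Reciprocity: 11 ≡ 3 and 17 ≡ 1 (mod 4), so (11/17) = +(17/11).
Reduce top mod 11: now compute (6/11).
Pull out 2: since 11 ≡ 3 (mod 8), (2/11) = -1.
Reciprocity: 3 ≡ 3 and 11 ≡ 3 (mod 4), so (3/11) = −(11/3).
Reduce top mod 3: now compute (2/3).
Pull out 2: since 3 ≡ 3 (mod 8), (2/3) = -1.
Reached (1/3) = 1. Collecting the sign flips along the way, the symbol is -1.

-1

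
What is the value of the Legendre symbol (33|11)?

First reduce: 33 ≡ 0 (mod 11).
Top reduces to 0: gcd > 1, so the symbol is 0.

0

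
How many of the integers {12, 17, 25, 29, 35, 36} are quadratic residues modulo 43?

(12/43) = -1 → non-residue.
(17/43) = +1 → QR.
(25/43) = +1 → QR.
(29/43) = -1 → non-residue.
(35/43) = +1 → QR.
(36/43) = +1 → QR.
Total quadratic residues among the 6: 4.

4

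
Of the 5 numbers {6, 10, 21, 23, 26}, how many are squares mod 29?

2

(6/29) = +1 → QR.
(10/29) = -1 → non-residue.
(21/29) = -1 → non-residue.
(23/29) = +1 → QR.
(26/29) = -1 → non-residue.
Total quadratic residues among the 5: 2.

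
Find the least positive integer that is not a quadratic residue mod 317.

(2/317) = −1, so 2 is the smallest positive non-residue mod 317.

2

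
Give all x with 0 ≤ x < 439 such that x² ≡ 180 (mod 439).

Since 439 ≡ 3 (mod 4), a square root of 180 is 180^((439+1)/4) = 180^110 mod 439.
Repeated squaring: 180^2≡353, 180^4≡372, 180^8≡99, 180^16≡143, 180^32≡255, 180^64≡53 (mod 439).
180^110 = 180^(64+32+8+4+2) ≡ 44 (mod 439).
Check: 44² = 1936 ≡ 180 (mod 439). The two roots are 44 and 395.

44, 395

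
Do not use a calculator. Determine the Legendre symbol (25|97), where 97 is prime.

Euler's criterion: (25/97) ≡ 25^48 (mod 97).
25^2 ≡ 43 (mod 97)
25^4 ≡ 6 (mod 97)
25^8 ≡ 36 (mod 97)
25^16 ≡ 35 (mod 97)
25^32 ≡ 61 (mod 97)
25^48 = 25^(32+16) ≡ 1 (mod 97).
Result is 1, so (25/97) = 1.

1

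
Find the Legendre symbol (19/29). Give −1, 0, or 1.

-1

Reciprocity: 19 ≡ 3 and 29 ≡ 1 (mod 4), so (19/29) = +(29/19).
Reduce top mod 19: now compute (10/19).
Pull out 2: since 19 ≡ 3 (mod 8), (2/19) = -1.
Reciprocity: 5 ≡ 1 and 19 ≡ 3 (mod 4), so (5/19) = +(19/5).
Reduce top mod 5: now compute (4/5).
Pull out 2^2: since 5 ≡ 5 (mod 8), (2/5) = -1, so (2/5)^2 = +1.
Reached (1/5) = 1. Collecting the sign flips along the way, the symbol is -1.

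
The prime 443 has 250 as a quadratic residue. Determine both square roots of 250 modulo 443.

Since 443 ≡ 3 (mod 4), a square root of 250 is 250^((443+1)/4) = 250^111 mod 443.
Repeated squaring: 250^2≡37, 250^4≡40, 250^8≡271, 250^16≡346, 250^32≡106, 250^64≡161 (mod 443).
250^111 = 250^(64+32+8+4+2+1) ≡ 314 (mod 443).
Check: 314² = 98596 ≡ 250 (mod 443). The two roots are 129 and 314.

129, 314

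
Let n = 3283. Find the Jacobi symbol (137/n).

Reciprocity: 137 ≡ 1 and 3283 ≡ 3 (mod 4), so (137/3283) = +(3283/137).
Reduce top mod 137: now compute (132/137).
Pull out 2^2: since 137 ≡ 1 (mod 8), (2/137) = +1, so (2/137)^2 = +1.
Reciprocity: 33 ≡ 1 and 137 ≡ 1 (mod 4), so (33/137) = +(137/33).
Reduce top mod 33: now compute (5/33).
Reciprocity: 5 ≡ 1 and 33 ≡ 1 (mod 4), so (5/33) = +(33/5).
Reduce top mod 5: now compute (3/5).
Reciprocity: 3 ≡ 3 and 5 ≡ 1 (mod 4), so (3/5) = +(5/3).
Reduce top mod 3: now compute (2/3).
Pull out 2: since 3 ≡ 3 (mod 8), (2/3) = -1.
Reached (1/3) = 1. Collecting the sign flips along the way, the symbol is -1.

-1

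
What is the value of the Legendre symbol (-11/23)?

First reduce: -11 ≡ 12 (mod 23).
Pull out 2^2: since 23 ≡ 7 (mod 8), (2/23) = +1, so (2/23)^2 = +1.
Reciprocity: 3 ≡ 3 and 23 ≡ 3 (mod 4), so (3/23) = −(23/3).
Reduce top mod 3: now compute (2/3).
Pull out 2: since 3 ≡ 3 (mod 8), (2/3) = -1.
Reached (1/3) = 1. Collecting the sign flips along the way, the symbol is +1.

1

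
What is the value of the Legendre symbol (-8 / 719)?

First reduce: -8 ≡ 711 (mod 719).
Reciprocity: 711 ≡ 3 and 719 ≡ 3 (mod 4), so (711/719) = −(719/711).
Reduce top mod 711: now compute (8/711).
Pull out 2^3: since 711 ≡ 7 (mod 8), (2/711) = +1, so (2/711)^3 = +1.
Reached (1/711) = 1. Collecting the sign flips along the way, the symbol is -1.

-1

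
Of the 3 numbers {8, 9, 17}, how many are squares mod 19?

2

(8/19) = -1 → non-residue.
(9/19) = +1 → QR.
(17/19) = +1 → QR.
Total quadratic residues among the 3: 2.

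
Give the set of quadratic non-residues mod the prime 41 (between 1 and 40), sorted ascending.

3, 6, 7, 11, 12, 13, 14, 15, 17, 19, 22, 24, 26, 27, 28, 29, 30, 34, 35, 38

Square k = 1,…,20 (k and 41−k give the same square):
1²=1, 2²=4, 3²=9, 4²=16, 5²=25, 6²=36, 7²≡8, 8²≡23, 9²≡40, 10²≡18, 11²≡39, 12²≡21, 13²≡5, 14²≡32, 15²≡20, 16²≡10, 17²≡2, 18²≡37, 19²≡33, 20²≡31 (mod 41).
The residues are {1, 2, 4, 5, 8, 9, 10, 16, 18, 20, 21, 23, 25, 31, 32, 33, 36, 37, 39, 40}; the non-residues are the remaining 20 nonzero classes.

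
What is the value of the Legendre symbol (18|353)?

Euler's criterion: (18/353) ≡ 18^176 (mod 353).
18^2 ≡ 324 (mod 353)
18^4 ≡ 135 (mod 353)
18^8 ≡ 222 (mod 353)
18^16 ≡ 217 (mod 353)
18^32 ≡ 140 (mod 353)
18^64 ≡ 185 (mod 353)
18^128 ≡ 337 (mod 353)
18^176 = 18^(128+32+16) ≡ 1 (mod 353).
Result is 1, so (18/353) = 1.

1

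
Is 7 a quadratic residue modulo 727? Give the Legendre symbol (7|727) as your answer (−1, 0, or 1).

Reciprocity: 7 ≡ 3 and 727 ≡ 3 (mod 4), so (7/727) = −(727/7).
Reduce top mod 7: now compute (6/7).
Pull out 2: since 7 ≡ 7 (mod 8), (2/7) = +1.
Reciprocity: 3 ≡ 3 and 7 ≡ 3 (mod 4), so (3/7) = −(7/3).
Reduce top mod 3: now compute (1/3).
Reached (1/3) = 1. Collecting the sign flips along the way, the symbol is +1.

1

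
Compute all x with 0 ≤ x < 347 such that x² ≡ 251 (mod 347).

61, 286

Since 347 ≡ 3 (mod 4), a square root of 251 is 251^((347+1)/4) = 251^87 mod 347.
Repeated squaring: 251^2≡194, 251^4≡160, 251^8≡269, 251^16≡185, 251^32≡219, 251^64≡75 (mod 347).
251^87 = 251^(64+16+4+2+1) ≡ 61 (mod 347).
Check: 61² = 3721 ≡ 251 (mod 347). The two roots are 61 and 286.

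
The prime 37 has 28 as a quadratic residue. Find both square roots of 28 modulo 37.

37 ≡ 1 (mod 4), so we find a root by search.
Trying successive values, 18² = 324 ≡ 28 (mod 37). The other root is 37 − 18 = 19.

18, 19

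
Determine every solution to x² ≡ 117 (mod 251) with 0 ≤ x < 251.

Since 251 ≡ 3 (mod 4), a square root of 117 is 117^((251+1)/4) = 117^63 mod 251.
Repeated squaring: 117^2≡135, 117^4≡153, 117^8≡66, 117^16≡89, 117^32≡140 (mod 251).
117^63 = 117^(32+16+8+4+2+1) ≡ 86 (mod 251).
Check: 86² = 7396 ≡ 117 (mod 251). The two roots are 86 and 165.

86, 165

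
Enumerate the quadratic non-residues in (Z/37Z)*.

Square k = 1,…,18 (k and 37−k give the same square):
1²=1, 2²=4, 3²=9, 4²=16, 5²=25, 6²=36, 7²≡12, 8²≡27, 9²≡7, 10²≡26, 11²≡10, 12²≡33, 13²≡21, 14²≡11, 15²≡3, 16²≡34, 17²≡30, 18²≡28 (mod 37).
The residues are {1, 3, 4, 7, 9, 10, 11, 12, 16, 21, 25, 26, 27, 28, 30, 33, 34, 36}; the non-residues are the remaining 18 nonzero classes.

2 5 6 8 13 14 15 17 18 19 20 22 23 24 29 31 32 35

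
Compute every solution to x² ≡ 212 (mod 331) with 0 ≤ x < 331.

Since 331 ≡ 3 (mod 4), a square root of 212 is 212^((331+1)/4) = 212^83 mod 331.
Repeated squaring: 212^2≡259, 212^4≡219, 212^8≡297, 212^16≡163, 212^32≡89, 212^64≡308 (mod 331).
212^83 = 212^(64+16+2+1) ≡ 132 (mod 331).
Check: 132² = 17424 ≡ 212 (mod 331). The two roots are 132 and 199.

132, 199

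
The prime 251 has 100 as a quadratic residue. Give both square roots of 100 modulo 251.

10, 241

Since 251 ≡ 3 (mod 4), a square root of 100 is 100^((251+1)/4) = 100^63 mod 251.
Repeated squaring: 100^2≡211, 100^4≡94, 100^8≡51, 100^16≡91, 100^32≡249 (mod 251).
100^63 = 100^(32+16+8+4+2+1) ≡ 241 (mod 251).
Check: 241² = 58081 ≡ 100 (mod 251). The two roots are 10 and 241.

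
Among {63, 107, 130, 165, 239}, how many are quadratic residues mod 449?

1

(63/449) = +1 → QR.
(107/449) = -1 → non-residue.
(130/449) = -1 → non-residue.
(165/449) = -1 → non-residue.
(239/449) = -1 → non-residue.
Total quadratic residues among the 5: 1.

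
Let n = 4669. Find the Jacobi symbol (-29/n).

0

First reduce: -29 ≡ 4640 (mod 4669).
Pull out 2^5: since 4669 ≡ 5 (mod 8), (2/4669) = -1, so (2/4669)^5 = -1.
Reciprocity: 145 ≡ 1 and 4669 ≡ 1 (mod 4), so (145/4669) = +(4669/145).
Reduce top mod 145: now compute (29/145).
Reciprocity: 29 ≡ 1 and 145 ≡ 1 (mod 4), so (29/145) = +(145/29).
Reduce top mod 29: now compute (0/29).
Top reduces to 0: gcd > 1, so the symbol is 0.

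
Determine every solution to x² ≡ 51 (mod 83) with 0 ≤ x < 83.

36, 47

Since 83 ≡ 3 (mod 4), a square root of 51 is 51^((83+1)/4) = 51^21 mod 83.
Repeated squaring: 51^2≡28, 51^4≡37, 51^8≡41, 51^16≡21 (mod 83).
51^21 = 51^(16+4+1) ≡ 36 (mod 83).
Check: 36² = 1296 ≡ 51 (mod 83). The two roots are 36 and 47.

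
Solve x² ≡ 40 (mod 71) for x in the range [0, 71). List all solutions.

18, 53

Since 71 ≡ 3 (mod 4), a square root of 40 is 40^((71+1)/4) = 40^18 mod 71.
Repeated squaring: 40^2≡38, 40^4≡24, 40^8≡8, 40^16≡64 (mod 71).
40^18 = 40^(16+2) ≡ 18 (mod 71).
Check: 18² = 324 ≡ 40 (mod 71). The two roots are 18 and 53.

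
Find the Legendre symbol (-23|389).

-1

Euler's criterion: (-23/389) ≡ 366^194 (mod 389).
366^2 ≡ 140 (mod 389)
366^4 ≡ 150 (mod 389)
366^8 ≡ 327 (mod 389)
366^16 ≡ 343 (mod 389)
366^32 ≡ 171 (mod 389)
366^64 ≡ 66 (mod 389)
366^128 ≡ 77 (mod 389)
366^194 = 366^(128+64+2) ≡ 388 (mod 389).
Result is 388 ≡ −1, so (-23/389) = −1.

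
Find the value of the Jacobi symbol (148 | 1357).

1

Pull out 2^2: since 1357 ≡ 5 (mod 8), (2/1357) = -1, so (2/1357)^2 = +1.
Reciprocity: 37 ≡ 1 and 1357 ≡ 1 (mod 4), so (37/1357) = +(1357/37).
Reduce top mod 37: now compute (25/37).
Reciprocity: 25 ≡ 1 and 37 ≡ 1 (mod 4), so (25/37) = +(37/25).
Reduce top mod 25: now compute (12/25).
Pull out 2^2: since 25 ≡ 1 (mod 8), (2/25) = +1, so (2/25)^2 = +1.
Reciprocity: 3 ≡ 3 and 25 ≡ 1 (mod 4), so (3/25) = +(25/3).
Reduce top mod 3: now compute (1/3).
Reached (1/3) = 1. Collecting the sign flips along the way, the symbol is +1.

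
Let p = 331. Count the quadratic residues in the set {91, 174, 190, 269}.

2

(91/331) = +1 → QR.
(174/331) = -1 → non-residue.
(190/331) = -1 → non-residue.
(269/331) = +1 → QR.
Total quadratic residues among the 4: 2.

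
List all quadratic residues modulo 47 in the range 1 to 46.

1, 2, 3, 4, 6, 7, 8, 9, 12, 14, 16, 17, 18, 21, 24, 25, 27, 28, 32, 34, 36, 37, 42

Square k = 1,…,23 (k and 47−k give the same square):
1²=1, 2²=4, 3²=9, 4²=16, 5²=25, 6²=36, 7²≡2, 8²≡17, 9²≡34, 10²≡6, 11²≡27, 12²≡3, 13²≡28, 14²≡8, 15²≡37, 16²≡21, 17²≡7, 18²≡42, 19²≡32, 20²≡24, 21²≡18, 22²≡14, 23²≡12 (mod 47).
So the quadratic residues mod 47 are {1, 2, 3, 4, 6, 7, 8, 9, 12, 14, 16, 17, 18, 21, 24, 25, 27, 28, 32, 34, 36, 37, 42}.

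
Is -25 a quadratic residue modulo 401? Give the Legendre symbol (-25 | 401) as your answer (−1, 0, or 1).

First reduce: -25 ≡ 376 (mod 401).
Pull out 2^3: since 401 ≡ 1 (mod 8), (2/401) = +1, so (2/401)^3 = +1.
Reciprocity: 47 ≡ 3 and 401 ≡ 1 (mod 4), so (47/401) = +(401/47).
Reduce top mod 47: now compute (25/47).
Reciprocity: 25 ≡ 1 and 47 ≡ 3 (mod 4), so (25/47) = +(47/25).
Reduce top mod 25: now compute (22/25).
Pull out 2: since 25 ≡ 1 (mod 8), (2/25) = +1.
Reciprocity: 11 ≡ 3 and 25 ≡ 1 (mod 4), so (11/25) = +(25/11).
Reduce top mod 11: now compute (3/11).
Reciprocity: 3 ≡ 3 and 11 ≡ 3 (mod 4), so (3/11) = −(11/3).
Reduce top mod 3: now compute (2/3).
Pull out 2: since 3 ≡ 3 (mod 8), (2/3) = -1.
Reached (1/3) = 1. Collecting the sign flips along the way, the symbol is +1.

1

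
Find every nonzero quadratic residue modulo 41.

1, 2, 4, 5, 8, 9, 10, 16, 18, 20, 21, 23, 25, 31, 32, 33, 36, 37, 39, 40

Square k = 1,…,20 (k and 41−k give the same square):
1²=1, 2²=4, 3²=9, 4²=16, 5²=25, 6²=36, 7²≡8, 8²≡23, 9²≡40, 10²≡18, 11²≡39, 12²≡21, 13²≡5, 14²≡32, 15²≡20, 16²≡10, 17²≡2, 18²≡37, 19²≡33, 20²≡31 (mod 41).
So the quadratic residues mod 41 are {1, 2, 4, 5, 8, 9, 10, 16, 18, 20, 21, 23, 25, 31, 32, 33, 36, 37, 39, 40}.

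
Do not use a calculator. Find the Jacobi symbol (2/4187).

Pull out 2: since 4187 ≡ 3 (mod 8), (2/4187) = -1.
Reached (1/4187) = 1. Collecting the sign flips along the way, the symbol is -1.

-1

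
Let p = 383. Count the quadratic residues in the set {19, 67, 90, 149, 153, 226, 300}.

(19/383) = +1 → QR.
(67/383) = +1 → QR.
(90/383) = -1 → non-residue.
(149/383) = +1 → QR.
(153/383) = +1 → QR.
(226/383) = +1 → QR.
(300/383) = +1 → QR.
Total quadratic residues among the 7: 6.

6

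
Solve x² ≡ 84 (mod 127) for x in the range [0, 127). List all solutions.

46, 81

Since 127 ≡ 3 (mod 4), a square root of 84 is 84^((127+1)/4) = 84^32 mod 127.
Repeated squaring: 84^2≡71, 84^4≡88, 84^8≡124, 84^16≡9, 84^32≡81 (mod 127).
84^32 = 84^(32) ≡ 81 (mod 127).
Check: 81² = 6561 ≡ 84 (mod 127). The two roots are 46 and 81.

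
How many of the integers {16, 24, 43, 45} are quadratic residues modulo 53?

3

(16/53) = +1 → QR.
(24/53) = +1 → QR.
(43/53) = +1 → QR.
(45/53) = -1 → non-residue.
Total quadratic residues among the 4: 3.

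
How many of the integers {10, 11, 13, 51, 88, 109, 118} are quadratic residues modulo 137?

(10/137) = -1 → non-residue.
(11/137) = +1 → QR.
(13/137) = -1 → non-residue.
(51/137) = -1 → non-residue.
(88/137) = +1 → QR.
(109/137) = +1 → QR.
(118/137) = +1 → QR.
Total quadratic residues among the 7: 4.

4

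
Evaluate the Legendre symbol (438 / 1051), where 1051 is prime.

-1

Pull out 2: since 1051 ≡ 3 (mod 8), (2/1051) = -1.
Reciprocity: 219 ≡ 3 and 1051 ≡ 3 (mod 4), so (219/1051) = −(1051/219).
Reduce top mod 219: now compute (175/219).
Reciprocity: 175 ≡ 3 and 219 ≡ 3 (mod 4), so (175/219) = −(219/175).
Reduce top mod 175: now compute (44/175).
Pull out 2^2: since 175 ≡ 7 (mod 8), (2/175) = +1, so (2/175)^2 = +1.
Reciprocity: 11 ≡ 3 and 175 ≡ 3 (mod 4), so (11/175) = −(175/11).
Reduce top mod 11: now compute (10/11).
Pull out 2: since 11 ≡ 3 (mod 8), (2/11) = -1.
Reciprocity: 5 ≡ 1 and 11 ≡ 3 (mod 4), so (5/11) = +(11/5).
Reduce top mod 5: now compute (1/5).
Reached (1/5) = 1. Collecting the sign flips along the way, the symbol is -1.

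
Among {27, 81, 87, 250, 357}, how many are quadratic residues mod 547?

2

(27/547) = -1 → non-residue.
(81/547) = +1 → QR.
(87/547) = -1 → non-residue.
(250/547) = +1 → QR.
(357/547) = -1 → non-residue.
Total quadratic residues among the 5: 2.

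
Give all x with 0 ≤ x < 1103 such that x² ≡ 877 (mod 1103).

348, 755

Since 1103 ≡ 3 (mod 4), a square root of 877 is 877^((1103+1)/4) = 877^276 mod 1103.
Repeated squaring: 877^2≡338, 877^4≡635, 877^8≡630, 877^16≡923, 877^32≡413, 877^64≡707, 877^128≡190, 877^256≡804 (mod 1103).
877^276 = 877^(256+16+4) ≡ 348 (mod 1103).
Check: 348² = 121104 ≡ 877 (mod 1103). The two roots are 348 and 755.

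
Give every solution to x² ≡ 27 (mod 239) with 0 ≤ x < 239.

Since 239 ≡ 3 (mod 4), a square root of 27 is 27^((239+1)/4) = 27^60 mod 239.
Repeated squaring: 27^2≡12, 27^4≡144, 27^8≡182, 27^16≡142, 27^32≡88 (mod 239).
27^60 = 27^(32+16+8+4) ≡ 160 (mod 239).
Check: 160² = 25600 ≡ 27 (mod 239). The two roots are 79 and 160.

79, 160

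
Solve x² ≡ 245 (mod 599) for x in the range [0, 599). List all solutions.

Since 599 ≡ 3 (mod 4), a square root of 245 is 245^((599+1)/4) = 245^150 mod 599.
Repeated squaring: 245^2≡125, 245^4≡51, 245^8≡205, 245^16≡95, 245^32≡40, 245^64≡402, 245^128≡473 (mod 599).
245^150 = 245^(128+16+4+2) ≡ 256 (mod 599).
Check: 256² = 65536 ≡ 245 (mod 599). The two roots are 256 and 343.

256, 343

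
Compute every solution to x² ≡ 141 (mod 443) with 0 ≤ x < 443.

Since 443 ≡ 3 (mod 4), a square root of 141 is 141^((443+1)/4) = 141^111 mod 443.
Repeated squaring: 141^2≡389, 141^4≡258, 141^8≡114, 141^16≡149, 141^32≡51, 141^64≡386 (mod 443).
141^111 = 141^(64+32+8+4+2+1) ≡ 227 (mod 443).
Check: 227² = 51529 ≡ 141 (mod 443). The two roots are 216 and 227.

216, 227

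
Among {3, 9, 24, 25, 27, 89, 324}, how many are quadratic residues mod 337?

6

(3/337) = +1 → QR.
(9/337) = +1 → QR.
(24/337) = +1 → QR.
(25/337) = +1 → QR.
(27/337) = +1 → QR.
(89/337) = -1 → non-residue.
(324/337) = +1 → QR.
Total quadratic residues among the 7: 6.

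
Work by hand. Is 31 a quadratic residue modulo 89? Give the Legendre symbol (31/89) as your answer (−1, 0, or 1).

-1

Euler's criterion: (31/89) ≡ 31^44 (mod 89).
31^2 ≡ 71 (mod 89)
31^4 ≡ 57 (mod 89)
31^8 ≡ 45 (mod 89)
31^16 ≡ 67 (mod 89)
31^32 ≡ 39 (mod 89)
31^44 = 31^(32+8+4) ≡ 88 (mod 89).
Result is 88 ≡ −1, so (31/89) = −1.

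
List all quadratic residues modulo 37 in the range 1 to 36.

1, 3, 4, 7, 9, 10, 11, 12, 16, 21, 25, 26, 27, 28, 30, 33, 34, 36

Square k = 1,…,18 (k and 37−k give the same square):
1²=1, 2²=4, 3²=9, 4²=16, 5²=25, 6²=36, 7²≡12, 8²≡27, 9²≡7, 10²≡26, 11²≡10, 12²≡33, 13²≡21, 14²≡11, 15²≡3, 16²≡34, 17²≡30, 18²≡28 (mod 37).
So the quadratic residues mod 37 are {1, 3, 4, 7, 9, 10, 11, 12, 16, 21, 25, 26, 27, 28, 30, 33, 34, 36}.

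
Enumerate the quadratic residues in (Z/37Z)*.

1,3,4,7,9,10,11,12,16,21,25,26,27,28,30,33,34,36

Square k = 1,…,18 (k and 37−k give the same square):
1²=1, 2²=4, 3²=9, 4²=16, 5²=25, 6²=36, 7²≡12, 8²≡27, 9²≡7, 10²≡26, 11²≡10, 12²≡33, 13²≡21, 14²≡11, 15²≡3, 16²≡34, 17²≡30, 18²≡28 (mod 37).
So the quadratic residues mod 37 are {1, 3, 4, 7, 9, 10, 11, 12, 16, 21, 25, 26, 27, 28, 30, 33, 34, 36}.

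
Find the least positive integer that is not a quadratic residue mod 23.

5

(2/23) = +1, so 2 is a residue.
(3/23) = +1, so 3 is a residue.
(4/23) = +1, so 4 is a residue.
(5/23) = −1, so 5 is the smallest positive non-residue mod 23.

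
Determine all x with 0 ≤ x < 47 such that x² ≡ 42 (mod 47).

Since 47 ≡ 3 (mod 4), a square root of 42 is 42^((47+1)/4) = 42^12 mod 47.
Repeated squaring: 42^2≡25, 42^4≡14, 42^8≡8 (mod 47).
42^12 = 42^(8+4) ≡ 18 (mod 47).
Check: 18² = 324 ≡ 42 (mod 47). The two roots are 18 and 29.

18, 29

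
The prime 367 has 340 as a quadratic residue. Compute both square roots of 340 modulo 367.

134, 233

Since 367 ≡ 3 (mod 4), a square root of 340 is 340^((367+1)/4) = 340^92 mod 367.
Repeated squaring: 340^2≡362, 340^4≡25, 340^8≡258, 340^16≡137, 340^32≡52, 340^64≡135 (mod 367).
340^92 = 340^(64+16+8+4) ≡ 134 (mod 367).
Check: 134² = 17956 ≡ 340 (mod 367). The two roots are 134 and 233.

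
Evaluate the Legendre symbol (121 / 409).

1

Reciprocity: 121 ≡ 1 and 409 ≡ 1 (mod 4), so (121/409) = +(409/121).
Reduce top mod 121: now compute (46/121).
Pull out 2: since 121 ≡ 1 (mod 8), (2/121) = +1.
Reciprocity: 23 ≡ 3 and 121 ≡ 1 (mod 4), so (23/121) = +(121/23).
Reduce top mod 23: now compute (6/23).
Pull out 2: since 23 ≡ 7 (mod 8), (2/23) = +1.
Reciprocity: 3 ≡ 3 and 23 ≡ 3 (mod 4), so (3/23) = −(23/3).
Reduce top mod 3: now compute (2/3).
Pull out 2: since 3 ≡ 3 (mod 8), (2/3) = -1.
Reached (1/3) = 1. Collecting the sign flips along the way, the symbol is +1.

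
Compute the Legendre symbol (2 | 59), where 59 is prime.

Pull out 2: since 59 ≡ 3 (mod 8), (2/59) = -1.
Reached (1/59) = 1. Collecting the sign flips along the way, the symbol is -1.

-1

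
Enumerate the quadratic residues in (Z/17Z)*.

1, 2, 4, 8, 9, 13, 15, 16

Square k = 1,…,8 (k and 17−k give the same square):
1²=1, 2²=4, 3²=9, 4²=16, 5²≡8, 6²≡2, 7²≡15, 8²≡13 (mod 17).
So the quadratic residues mod 17 are {1, 2, 4, 8, 9, 13, 15, 16}.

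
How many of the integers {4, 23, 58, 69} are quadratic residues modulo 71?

2

(4/71) = +1 → QR.
(23/71) = -1 → non-residue.
(58/71) = +1 → QR.
(69/71) = -1 → non-residue.
Total quadratic residues among the 4: 2.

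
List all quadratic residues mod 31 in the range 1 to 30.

Square k = 1,…,15 (k and 31−k give the same square):
1²=1, 2²=4, 3²=9, 4²=16, 5²=25, 6²≡5, 7²≡18, 8²≡2, 9²≡19, 10²≡7, 11²≡28, 12²≡20, 13²≡14, 14²≡10, 15²≡8 (mod 31).
So the quadratic residues mod 31 are {1, 2, 4, 5, 7, 8, 9, 10, 14, 16, 18, 19, 20, 25, 28}.

1 2 4 5 7 8 9 10 14 16 18 19 20 25 28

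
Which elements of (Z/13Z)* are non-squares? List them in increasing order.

2,5,6,7,8,11

Square k = 1,…,6 (k and 13−k give the same square):
1²=1, 2²=4, 3²=9, 4²≡3, 5²≡12, 6²≡10 (mod 13).
The residues are {1, 3, 4, 9, 10, 12}; the non-residues are the remaining 6 nonzero classes.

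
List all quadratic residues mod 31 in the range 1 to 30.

1, 2, 4, 5, 7, 8, 9, 10, 14, 16, 18, 19, 20, 25, 28

Square k = 1,…,15 (k and 31−k give the same square):
1²=1, 2²=4, 3²=9, 4²=16, 5²=25, 6²≡5, 7²≡18, 8²≡2, 9²≡19, 10²≡7, 11²≡28, 12²≡20, 13²≡14, 14²≡10, 15²≡8 (mod 31).
So the quadratic residues mod 31 are {1, 2, 4, 5, 7, 8, 9, 10, 14, 16, 18, 19, 20, 25, 28}.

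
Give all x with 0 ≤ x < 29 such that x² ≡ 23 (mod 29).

29 ≡ 1 (mod 4), so we find a root by search.
Trying successive values, 9² = 81 ≡ 23 (mod 29). The other root is 29 − 9 = 20.

9, 20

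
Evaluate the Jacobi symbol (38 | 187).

Pull out 2: since 187 ≡ 3 (mod 8), (2/187) = -1.
Reciprocity: 19 ≡ 3 and 187 ≡ 3 (mod 4), so (19/187) = −(187/19).
Reduce top mod 19: now compute (16/19).
Pull out 2^4: since 19 ≡ 3 (mod 8), (2/19) = -1, so (2/19)^4 = +1.
Reached (1/19) = 1. Collecting the sign flips along the way, the symbol is +1.

1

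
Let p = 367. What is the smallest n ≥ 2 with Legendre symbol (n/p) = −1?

3

(2/367) = +1, so 2 is a residue.
(3/367) = −1, so 3 is the smallest positive non-residue mod 367.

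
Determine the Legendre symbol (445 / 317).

-1

Euler's criterion: (445/317) ≡ 128^158 (mod 317).
128^2 ≡ 217 (mod 317)
128^4 ≡ 173 (mod 317)
128^8 ≡ 131 (mod 317)
128^16 ≡ 43 (mod 317)
128^32 ≡ 264 (mod 317)
128^64 ≡ 273 (mod 317)
128^128 ≡ 34 (mod 317)
128^158 = 128^(128+16+8+4+2) ≡ 316 (mod 317).
Result is 316 ≡ −1, so (445/317) = −1.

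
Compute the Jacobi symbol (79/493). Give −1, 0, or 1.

1

Reciprocity: 79 ≡ 3 and 493 ≡ 1 (mod 4), so (79/493) = +(493/79).
Reduce top mod 79: now compute (19/79).
Reciprocity: 19 ≡ 3 and 79 ≡ 3 (mod 4), so (19/79) = −(79/19).
Reduce top mod 19: now compute (3/19).
Reciprocity: 3 ≡ 3 and 19 ≡ 3 (mod 4), so (3/19) = −(19/3).
Reduce top mod 3: now compute (1/3).
Reached (1/3) = 1. Collecting the sign flips along the way, the symbol is +1.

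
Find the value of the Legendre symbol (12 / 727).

-1

Pull out 2^2: since 727 ≡ 7 (mod 8), (2/727) = +1, so (2/727)^2 = +1.
Reciprocity: 3 ≡ 3 and 727 ≡ 3 (mod 4), so (3/727) = −(727/3).
Reduce top mod 3: now compute (1/3).
Reached (1/3) = 1. Collecting the sign flips along the way, the symbol is -1.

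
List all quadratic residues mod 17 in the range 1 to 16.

1 2 4 8 9 13 15 16

Square k = 1,…,8 (k and 17−k give the same square):
1²=1, 2²=4, 3²=9, 4²=16, 5²≡8, 6²≡2, 7²≡15, 8²≡13 (mod 17).
So the quadratic residues mod 17 are {1, 2, 4, 8, 9, 13, 15, 16}.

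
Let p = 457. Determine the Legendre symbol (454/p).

Euler's criterion: (454/457) ≡ 454^228 (mod 457).
454^2 ≡ 9 (mod 457)
454^4 ≡ 81 (mod 457)
454^8 ≡ 163 (mod 457)
454^16 ≡ 63 (mod 457)
454^32 ≡ 313 (mod 457)
454^64 ≡ 171 (mod 457)
454^128 ≡ 450 (mod 457)
454^228 = 454^(128+64+32+4) ≡ 1 (mod 457).
Result is 1, so (454/457) = 1.

1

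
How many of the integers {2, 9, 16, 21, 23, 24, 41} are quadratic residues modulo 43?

(2/43) = -1 → non-residue.
(9/43) = +1 → QR.
(16/43) = +1 → QR.
(21/43) = +1 → QR.
(23/43) = +1 → QR.
(24/43) = +1 → QR.
(41/43) = +1 → QR.
Total quadratic residues among the 7: 6.

6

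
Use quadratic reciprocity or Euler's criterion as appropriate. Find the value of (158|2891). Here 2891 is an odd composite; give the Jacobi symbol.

-1

Pull out 2: since 2891 ≡ 3 (mod 8), (2/2891) = -1.
Reciprocity: 79 ≡ 3 and 2891 ≡ 3 (mod 4), so (79/2891) = −(2891/79).
Reduce top mod 79: now compute (47/79).
Reciprocity: 47 ≡ 3 and 79 ≡ 3 (mod 4), so (47/79) = −(79/47).
Reduce top mod 47: now compute (32/47).
Pull out 2^5: since 47 ≡ 7 (mod 8), (2/47) = +1, so (2/47)^5 = +1.
Reached (1/47) = 1. Collecting the sign flips along the way, the symbol is -1.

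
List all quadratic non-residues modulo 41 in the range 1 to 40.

Square k = 1,…,20 (k and 41−k give the same square):
1²=1, 2²=4, 3²=9, 4²=16, 5²=25, 6²=36, 7²≡8, 8²≡23, 9²≡40, 10²≡18, 11²≡39, 12²≡21, 13²≡5, 14²≡32, 15²≡20, 16²≡10, 17²≡2, 18²≡37, 19²≡33, 20²≡31 (mod 41).
The residues are {1, 2, 4, 5, 8, 9, 10, 16, 18, 20, 21, 23, 25, 31, 32, 33, 36, 37, 39, 40}; the non-residues are the remaining 20 nonzero classes.

3,6,7,11,12,13,14,15,17,19,22,24,26,27,28,29,30,34,35,38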